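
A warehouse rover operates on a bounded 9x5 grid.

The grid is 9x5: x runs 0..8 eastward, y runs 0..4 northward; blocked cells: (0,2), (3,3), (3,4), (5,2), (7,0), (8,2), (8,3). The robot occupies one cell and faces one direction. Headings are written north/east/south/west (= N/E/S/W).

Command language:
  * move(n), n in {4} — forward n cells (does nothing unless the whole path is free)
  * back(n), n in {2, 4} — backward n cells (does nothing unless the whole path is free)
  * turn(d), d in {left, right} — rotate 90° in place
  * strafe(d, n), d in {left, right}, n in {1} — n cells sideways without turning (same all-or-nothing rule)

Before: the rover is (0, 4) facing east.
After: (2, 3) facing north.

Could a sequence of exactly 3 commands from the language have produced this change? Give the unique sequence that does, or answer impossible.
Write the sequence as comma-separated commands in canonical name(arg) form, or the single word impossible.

impossible

no 3-step route produces this change.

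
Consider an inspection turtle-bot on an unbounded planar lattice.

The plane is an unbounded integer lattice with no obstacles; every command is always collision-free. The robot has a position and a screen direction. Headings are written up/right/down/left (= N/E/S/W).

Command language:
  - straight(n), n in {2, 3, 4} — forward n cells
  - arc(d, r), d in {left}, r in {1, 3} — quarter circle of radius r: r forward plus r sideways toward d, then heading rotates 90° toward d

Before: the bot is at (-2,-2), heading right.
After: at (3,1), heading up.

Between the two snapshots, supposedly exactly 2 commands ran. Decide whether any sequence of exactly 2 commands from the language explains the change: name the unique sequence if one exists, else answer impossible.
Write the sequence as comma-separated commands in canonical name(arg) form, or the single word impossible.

key: running arc(left, 3) before straight(2) would end elsewhere — order is forced
begin: at (-2,-2), heading right
step 1 (straight(2)): at (0,-2), heading right
step 2 (arc(left, 3)): at (3,1), heading up
no rival 2-sequence matches.

straight(2), arc(left, 3)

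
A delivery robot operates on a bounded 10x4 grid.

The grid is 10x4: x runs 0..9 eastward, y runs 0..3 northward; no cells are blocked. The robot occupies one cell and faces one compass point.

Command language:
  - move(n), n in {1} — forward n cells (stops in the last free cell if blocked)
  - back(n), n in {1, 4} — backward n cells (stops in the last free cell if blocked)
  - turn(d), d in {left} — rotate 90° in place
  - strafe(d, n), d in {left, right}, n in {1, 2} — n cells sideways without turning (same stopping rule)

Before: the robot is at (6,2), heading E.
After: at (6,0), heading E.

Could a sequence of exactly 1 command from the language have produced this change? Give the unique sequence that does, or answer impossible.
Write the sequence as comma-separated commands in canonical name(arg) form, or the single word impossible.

key: still facing E — the one step turns nothing
begin: at (6,2), heading E
[1] after strafe(right, 2): at (6,0), heading E
no other 1-command option fits: unique.

strafe(right, 2)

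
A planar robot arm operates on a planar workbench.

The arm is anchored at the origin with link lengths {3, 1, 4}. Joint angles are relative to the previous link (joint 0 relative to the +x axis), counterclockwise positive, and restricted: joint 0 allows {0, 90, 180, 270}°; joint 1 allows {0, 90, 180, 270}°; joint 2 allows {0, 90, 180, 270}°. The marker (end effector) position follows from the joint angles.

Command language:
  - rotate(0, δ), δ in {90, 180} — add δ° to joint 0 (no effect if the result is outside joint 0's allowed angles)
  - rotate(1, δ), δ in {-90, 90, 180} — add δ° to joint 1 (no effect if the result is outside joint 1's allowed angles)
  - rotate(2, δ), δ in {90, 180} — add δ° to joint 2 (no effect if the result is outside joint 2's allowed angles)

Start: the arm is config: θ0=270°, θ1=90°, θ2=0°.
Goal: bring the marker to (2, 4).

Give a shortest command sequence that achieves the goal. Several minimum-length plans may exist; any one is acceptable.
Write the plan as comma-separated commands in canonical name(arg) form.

rotate(1, 90), rotate(0, 90), rotate(2, 180), rotate(2, 90)

begin: config: θ0=270°, θ1=90°, θ2=0°
[1] after rotate(1, 90): config: θ0=270°, θ1=180°, θ2=0°
[2] after rotate(0, 90): config: θ0=0°, θ1=180°, θ2=0°
[3] after rotate(2, 180): config: θ0=0°, θ1=180°, θ2=180°
[4] after rotate(2, 90): config: θ0=0°, θ1=180°, θ2=270°
nothing shorter than 4 reaches the goal.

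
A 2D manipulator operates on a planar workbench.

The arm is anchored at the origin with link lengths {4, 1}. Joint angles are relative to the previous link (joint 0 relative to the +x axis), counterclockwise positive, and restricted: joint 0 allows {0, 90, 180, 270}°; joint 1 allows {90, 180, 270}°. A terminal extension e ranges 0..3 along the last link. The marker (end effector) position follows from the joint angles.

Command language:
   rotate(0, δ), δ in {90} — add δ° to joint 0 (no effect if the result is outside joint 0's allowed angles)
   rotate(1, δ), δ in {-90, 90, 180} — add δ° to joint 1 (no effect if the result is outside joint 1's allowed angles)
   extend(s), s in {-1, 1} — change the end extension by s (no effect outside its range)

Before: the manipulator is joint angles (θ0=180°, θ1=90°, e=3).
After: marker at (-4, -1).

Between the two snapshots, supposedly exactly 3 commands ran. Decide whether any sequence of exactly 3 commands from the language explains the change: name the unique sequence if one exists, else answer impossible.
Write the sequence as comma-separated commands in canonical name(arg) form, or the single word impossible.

begin: joint angles (θ0=180°, θ1=90°, e=3)
1. extend(-1) → joint angles (θ0=180°, θ1=90°, e=2)
2. extend(-1) → joint angles (θ0=180°, θ1=90°, e=1)
3. extend(-1) → joint angles (θ0=180°, θ1=90°, e=0)
all 216 alternatives checked — unique.

extend(-1), extend(-1), extend(-1)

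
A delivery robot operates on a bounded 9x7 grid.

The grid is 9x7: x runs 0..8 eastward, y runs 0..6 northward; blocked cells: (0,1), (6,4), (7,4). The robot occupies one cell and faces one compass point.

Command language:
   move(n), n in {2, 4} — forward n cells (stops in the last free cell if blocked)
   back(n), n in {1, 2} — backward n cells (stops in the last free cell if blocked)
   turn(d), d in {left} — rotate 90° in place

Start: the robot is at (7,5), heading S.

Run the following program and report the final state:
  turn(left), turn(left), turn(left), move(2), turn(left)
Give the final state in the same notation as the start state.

t0: at (7,5), heading S
step 1 (turn(left)): at (7,5), heading E
step 2 (turn(left)): at (7,5), heading N
step 3 (turn(left)): at (7,5), heading W
step 4 (move(2)): at (5,5), heading W
step 5 (turn(left)): at (5,5), heading S

at (5,5), heading S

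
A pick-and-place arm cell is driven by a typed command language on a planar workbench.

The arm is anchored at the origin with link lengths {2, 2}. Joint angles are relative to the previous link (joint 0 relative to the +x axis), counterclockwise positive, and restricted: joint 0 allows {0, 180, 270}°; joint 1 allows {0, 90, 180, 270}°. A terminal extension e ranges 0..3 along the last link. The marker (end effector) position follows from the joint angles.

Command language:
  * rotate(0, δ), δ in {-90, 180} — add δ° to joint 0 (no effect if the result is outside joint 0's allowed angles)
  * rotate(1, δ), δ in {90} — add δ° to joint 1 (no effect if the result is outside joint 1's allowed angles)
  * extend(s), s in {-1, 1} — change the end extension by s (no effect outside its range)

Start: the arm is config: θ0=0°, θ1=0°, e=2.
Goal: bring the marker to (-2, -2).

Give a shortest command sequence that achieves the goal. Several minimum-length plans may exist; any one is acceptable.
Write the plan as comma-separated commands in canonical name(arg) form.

extend(-1), extend(-1), rotate(0, 180), rotate(1, 90)

from: config: θ0=0°, θ1=0°, e=2
1. extend(-1) → config: θ0=0°, θ1=0°, e=1
2. extend(-1) → config: θ0=0°, θ1=0°, e=0
3. rotate(0, 180) → config: θ0=180°, θ1=0°, e=0
4. rotate(1, 90) → config: θ0=180°, θ1=90°, e=0
shorter routes all fall short; 4 is best.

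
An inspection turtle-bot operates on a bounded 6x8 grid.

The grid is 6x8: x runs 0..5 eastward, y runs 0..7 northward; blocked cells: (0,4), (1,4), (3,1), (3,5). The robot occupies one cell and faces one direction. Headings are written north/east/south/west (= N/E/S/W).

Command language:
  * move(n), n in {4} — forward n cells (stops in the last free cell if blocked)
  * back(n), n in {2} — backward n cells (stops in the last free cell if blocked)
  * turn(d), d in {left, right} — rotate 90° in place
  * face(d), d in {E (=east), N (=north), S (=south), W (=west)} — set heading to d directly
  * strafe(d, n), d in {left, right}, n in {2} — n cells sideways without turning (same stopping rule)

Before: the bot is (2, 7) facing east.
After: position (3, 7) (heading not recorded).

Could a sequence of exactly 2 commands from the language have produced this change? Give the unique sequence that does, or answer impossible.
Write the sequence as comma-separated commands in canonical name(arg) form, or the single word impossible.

key: running back(2) before move(4) would end elsewhere — order is forced
t0: (2, 7) facing east
1. move(4) → (5, 7) facing east
2. back(2) → (3, 7) facing east
all 100 alternatives checked — unique.

move(4), back(2)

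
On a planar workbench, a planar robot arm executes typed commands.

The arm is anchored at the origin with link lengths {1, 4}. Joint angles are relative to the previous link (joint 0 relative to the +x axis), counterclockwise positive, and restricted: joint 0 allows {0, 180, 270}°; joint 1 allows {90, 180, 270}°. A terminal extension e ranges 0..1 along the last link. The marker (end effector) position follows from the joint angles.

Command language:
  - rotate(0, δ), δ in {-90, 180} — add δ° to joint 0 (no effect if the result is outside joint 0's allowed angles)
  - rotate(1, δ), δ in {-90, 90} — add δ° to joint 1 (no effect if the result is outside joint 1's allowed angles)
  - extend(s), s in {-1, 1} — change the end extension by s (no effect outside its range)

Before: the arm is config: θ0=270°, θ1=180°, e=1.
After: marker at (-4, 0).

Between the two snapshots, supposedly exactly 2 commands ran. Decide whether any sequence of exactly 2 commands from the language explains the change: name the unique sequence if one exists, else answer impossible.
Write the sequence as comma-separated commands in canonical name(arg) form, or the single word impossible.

key: order matters: swapping rotate(0, -90) and rotate(0, 180) lands elsewhere
t0: config: θ0=270°, θ1=180°, e=1
[1] after rotate(0, -90): config: θ0=180°, θ1=180°, e=1
[2] after rotate(0, 180): config: θ0=0°, θ1=180°, e=1
no rival 2-sequence matches.

rotate(0, -90), rotate(0, 180)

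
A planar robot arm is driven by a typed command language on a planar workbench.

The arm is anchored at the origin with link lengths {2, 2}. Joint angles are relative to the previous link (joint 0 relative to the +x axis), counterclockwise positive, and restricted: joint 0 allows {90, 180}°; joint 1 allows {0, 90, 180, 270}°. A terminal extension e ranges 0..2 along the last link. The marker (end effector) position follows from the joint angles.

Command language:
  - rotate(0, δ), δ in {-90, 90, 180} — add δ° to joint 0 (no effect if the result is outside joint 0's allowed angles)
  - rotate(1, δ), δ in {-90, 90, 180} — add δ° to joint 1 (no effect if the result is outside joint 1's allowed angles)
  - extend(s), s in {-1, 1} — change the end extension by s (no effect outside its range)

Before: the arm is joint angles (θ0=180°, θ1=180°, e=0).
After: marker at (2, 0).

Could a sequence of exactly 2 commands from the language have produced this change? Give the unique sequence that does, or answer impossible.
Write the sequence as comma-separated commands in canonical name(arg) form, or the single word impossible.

extend(1), extend(1)

start: joint angles (θ0=180°, θ1=180°, e=0)
t=1 extend(1) ⇒ joint angles (θ0=180°, θ1=180°, e=1)
t=2 extend(1) ⇒ joint angles (θ0=180°, θ1=180°, e=2)
no rival 2-sequence matches.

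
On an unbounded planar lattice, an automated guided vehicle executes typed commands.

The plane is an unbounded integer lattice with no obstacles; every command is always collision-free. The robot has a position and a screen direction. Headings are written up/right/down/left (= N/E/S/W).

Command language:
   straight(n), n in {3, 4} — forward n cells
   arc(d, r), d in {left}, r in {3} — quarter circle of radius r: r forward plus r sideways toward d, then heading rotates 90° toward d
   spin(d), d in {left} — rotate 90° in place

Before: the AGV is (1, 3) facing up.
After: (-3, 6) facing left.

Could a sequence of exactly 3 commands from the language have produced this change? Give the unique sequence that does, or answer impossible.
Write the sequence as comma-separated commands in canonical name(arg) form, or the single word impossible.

key: cell and facing (now W) both changed — the 3 commands mix motion and turning
begin: (1, 3) facing up
[1] after straight(3): (1, 6) facing up
[2] after spin(left): (1, 6) facing left
[3] after straight(4): (-3, 6) facing left
uniquely the one of 64 3-step routes that fits.

straight(3), spin(left), straight(4)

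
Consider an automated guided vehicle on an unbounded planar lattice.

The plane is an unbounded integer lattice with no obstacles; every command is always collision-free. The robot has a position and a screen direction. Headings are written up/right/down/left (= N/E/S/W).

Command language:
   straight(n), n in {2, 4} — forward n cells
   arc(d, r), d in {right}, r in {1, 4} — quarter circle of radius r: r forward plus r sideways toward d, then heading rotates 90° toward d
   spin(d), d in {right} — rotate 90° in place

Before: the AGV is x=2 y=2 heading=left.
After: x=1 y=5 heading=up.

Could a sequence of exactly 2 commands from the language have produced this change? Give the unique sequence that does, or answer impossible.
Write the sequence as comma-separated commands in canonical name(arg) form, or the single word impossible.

arc(right, 1), straight(2)

key: position moved to (1,5) AND the heading swung to N — translation plus rotation needed
start: x=2 y=2 heading=left
1. arc(right, 1) → x=1 y=3 heading=up
2. straight(2) → x=1 y=5 heading=up
no rival 2-sequence matches.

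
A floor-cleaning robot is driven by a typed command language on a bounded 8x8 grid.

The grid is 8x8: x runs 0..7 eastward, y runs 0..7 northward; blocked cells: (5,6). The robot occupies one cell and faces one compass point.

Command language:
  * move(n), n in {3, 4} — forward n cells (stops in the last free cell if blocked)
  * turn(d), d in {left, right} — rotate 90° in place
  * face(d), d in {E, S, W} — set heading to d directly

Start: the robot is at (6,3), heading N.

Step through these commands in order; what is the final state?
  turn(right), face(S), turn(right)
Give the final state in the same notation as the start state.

at (6,3), heading W

t0: at (6,3), heading N
t=1 turn(right) ⇒ at (6,3), heading E
t=2 face(S) ⇒ at (6,3), heading S
t=3 turn(right) ⇒ at (6,3), heading W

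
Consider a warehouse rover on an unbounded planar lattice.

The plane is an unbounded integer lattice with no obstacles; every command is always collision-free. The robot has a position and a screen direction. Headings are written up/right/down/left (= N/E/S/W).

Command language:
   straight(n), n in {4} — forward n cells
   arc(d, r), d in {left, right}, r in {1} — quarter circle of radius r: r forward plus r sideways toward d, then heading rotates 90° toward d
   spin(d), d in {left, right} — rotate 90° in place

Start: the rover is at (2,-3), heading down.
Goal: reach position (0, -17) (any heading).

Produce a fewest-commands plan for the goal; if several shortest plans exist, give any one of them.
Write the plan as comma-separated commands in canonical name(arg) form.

from: at (2,-3), heading down
[1] after arc(right, 1): at (1,-4), heading left
[2] after arc(left, 1): at (0,-5), heading down
[3] after straight(4): at (0,-9), heading down
[4] after straight(4): at (0,-13), heading down
[5] after straight(4): at (0,-17), heading down
minimal: 5 command(s), checked below 5.

arc(right, 1), arc(left, 1), straight(4), straight(4), straight(4)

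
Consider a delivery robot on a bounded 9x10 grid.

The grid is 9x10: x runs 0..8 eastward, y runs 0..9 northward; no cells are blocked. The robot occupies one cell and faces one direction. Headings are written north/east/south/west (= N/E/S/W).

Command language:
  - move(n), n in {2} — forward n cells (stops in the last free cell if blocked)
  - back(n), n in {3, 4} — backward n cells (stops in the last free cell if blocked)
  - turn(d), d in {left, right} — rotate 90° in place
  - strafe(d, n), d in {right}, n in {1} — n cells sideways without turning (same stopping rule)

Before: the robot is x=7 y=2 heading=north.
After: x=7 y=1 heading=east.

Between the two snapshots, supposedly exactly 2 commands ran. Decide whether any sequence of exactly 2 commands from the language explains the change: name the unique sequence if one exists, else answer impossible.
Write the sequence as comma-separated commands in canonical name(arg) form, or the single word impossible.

turn(right), strafe(right, 1)

key: cell and facing (now E) both changed — the 2 commands mix motion and turning
from: x=7 y=2 heading=north
step 1 (turn(right)): x=7 y=2 heading=east
step 2 (strafe(right, 1)): x=7 y=1 heading=east
no rival 2-sequence matches.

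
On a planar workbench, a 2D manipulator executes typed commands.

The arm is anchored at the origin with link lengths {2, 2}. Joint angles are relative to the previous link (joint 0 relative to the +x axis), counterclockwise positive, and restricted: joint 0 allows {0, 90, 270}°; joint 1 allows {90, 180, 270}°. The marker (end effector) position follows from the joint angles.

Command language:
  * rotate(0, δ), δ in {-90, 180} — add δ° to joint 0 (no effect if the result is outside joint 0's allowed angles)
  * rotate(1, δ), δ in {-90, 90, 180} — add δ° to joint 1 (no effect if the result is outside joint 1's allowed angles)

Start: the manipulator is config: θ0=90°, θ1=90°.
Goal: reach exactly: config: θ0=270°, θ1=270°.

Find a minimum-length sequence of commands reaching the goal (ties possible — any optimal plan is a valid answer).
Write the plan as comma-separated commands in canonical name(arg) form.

start: config: θ0=90°, θ1=90°
t=1 rotate(0, 180) ⇒ config: θ0=270°, θ1=90°
t=2 rotate(1, 180) ⇒ config: θ0=270°, θ1=270°
no 1-step plan works, so 2 is optimal.

rotate(0, 180), rotate(1, 180)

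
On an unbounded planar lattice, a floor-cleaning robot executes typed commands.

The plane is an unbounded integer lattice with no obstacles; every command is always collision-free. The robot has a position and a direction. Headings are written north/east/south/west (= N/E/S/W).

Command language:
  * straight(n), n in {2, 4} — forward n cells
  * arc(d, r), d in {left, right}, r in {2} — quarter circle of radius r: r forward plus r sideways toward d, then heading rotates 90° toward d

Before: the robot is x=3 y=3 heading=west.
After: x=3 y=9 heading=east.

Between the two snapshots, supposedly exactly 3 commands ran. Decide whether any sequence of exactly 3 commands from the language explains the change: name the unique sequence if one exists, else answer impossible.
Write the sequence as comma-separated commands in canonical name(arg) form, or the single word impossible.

arc(right, 2), straight(2), arc(right, 2)

key: cell and facing (now E) both changed — the 3 commands mix motion and turning
from: x=3 y=3 heading=west
step 1 (arc(right, 2)): x=1 y=5 heading=north
step 2 (straight(2)): x=1 y=7 heading=north
step 3 (arc(right, 2)): x=3 y=9 heading=east
no other 3-command option fits: unique.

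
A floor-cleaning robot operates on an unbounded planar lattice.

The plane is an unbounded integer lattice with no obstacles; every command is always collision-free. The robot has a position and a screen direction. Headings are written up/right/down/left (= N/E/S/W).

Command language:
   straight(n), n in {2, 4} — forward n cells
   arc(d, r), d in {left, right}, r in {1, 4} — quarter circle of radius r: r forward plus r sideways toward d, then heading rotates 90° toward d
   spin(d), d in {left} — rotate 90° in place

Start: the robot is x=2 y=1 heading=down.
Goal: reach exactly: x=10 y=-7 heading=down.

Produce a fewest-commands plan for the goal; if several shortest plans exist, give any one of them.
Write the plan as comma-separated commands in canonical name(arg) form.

arc(left, 4), arc(right, 4)

initial: x=2 y=1 heading=down
t=1 arc(left, 4) ⇒ x=6 y=-3 heading=right
t=2 arc(right, 4) ⇒ x=10 y=-7 heading=down
nothing shorter than 2 reaches the goal.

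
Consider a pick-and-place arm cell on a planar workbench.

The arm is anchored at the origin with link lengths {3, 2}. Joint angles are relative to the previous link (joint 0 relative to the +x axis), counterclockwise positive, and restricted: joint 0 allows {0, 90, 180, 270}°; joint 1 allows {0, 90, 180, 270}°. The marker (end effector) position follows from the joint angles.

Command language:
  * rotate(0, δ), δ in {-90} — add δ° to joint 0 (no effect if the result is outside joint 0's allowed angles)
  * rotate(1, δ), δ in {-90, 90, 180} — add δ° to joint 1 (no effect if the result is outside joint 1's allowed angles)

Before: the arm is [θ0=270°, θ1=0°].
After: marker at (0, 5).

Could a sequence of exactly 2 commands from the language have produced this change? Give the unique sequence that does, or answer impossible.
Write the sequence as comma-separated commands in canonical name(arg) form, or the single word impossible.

rotate(0, -90), rotate(0, -90)

from: [θ0=270°, θ1=0°]
[1] after rotate(0, -90): [θ0=180°, θ1=0°]
[2] after rotate(0, -90): [θ0=90°, θ1=0°]
uniquely the one of 16 2-step routes that fits.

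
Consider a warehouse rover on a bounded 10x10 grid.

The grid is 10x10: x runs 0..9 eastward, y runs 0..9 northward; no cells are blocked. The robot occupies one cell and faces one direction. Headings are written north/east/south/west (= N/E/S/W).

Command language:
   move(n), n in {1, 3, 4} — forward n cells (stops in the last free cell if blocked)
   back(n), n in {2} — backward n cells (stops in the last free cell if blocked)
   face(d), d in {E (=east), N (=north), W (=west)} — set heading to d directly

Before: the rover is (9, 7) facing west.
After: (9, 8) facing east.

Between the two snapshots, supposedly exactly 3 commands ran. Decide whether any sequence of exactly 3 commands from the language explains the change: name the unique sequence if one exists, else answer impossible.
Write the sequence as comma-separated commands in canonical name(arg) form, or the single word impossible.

face(N), move(1), face(E)

key: order matters: swapping face(N) and face(E) lands elsewhere
start: (9, 7) facing west
1. face(N) → (9, 7) facing north
2. move(1) → (9, 8) facing north
3. face(E) → (9, 8) facing east
uniquely the one of 343 3-step routes that fits.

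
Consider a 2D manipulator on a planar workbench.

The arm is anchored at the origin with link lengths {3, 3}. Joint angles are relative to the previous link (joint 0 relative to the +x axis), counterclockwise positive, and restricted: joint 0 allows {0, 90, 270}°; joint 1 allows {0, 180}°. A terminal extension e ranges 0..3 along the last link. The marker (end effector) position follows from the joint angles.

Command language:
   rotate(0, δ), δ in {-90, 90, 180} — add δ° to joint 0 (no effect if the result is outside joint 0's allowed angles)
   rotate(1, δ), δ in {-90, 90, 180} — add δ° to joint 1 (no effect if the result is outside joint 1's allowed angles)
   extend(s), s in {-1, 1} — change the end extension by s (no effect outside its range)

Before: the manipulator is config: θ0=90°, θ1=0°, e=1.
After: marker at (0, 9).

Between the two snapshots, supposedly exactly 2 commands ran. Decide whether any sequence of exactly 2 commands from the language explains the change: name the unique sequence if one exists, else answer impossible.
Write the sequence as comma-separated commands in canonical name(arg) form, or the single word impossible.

t0: config: θ0=90°, θ1=0°, e=1
1. extend(1) → config: θ0=90°, θ1=0°, e=2
2. extend(1) → config: θ0=90°, θ1=0°, e=3
uniquely the one of 64 2-step routes that fits.

extend(1), extend(1)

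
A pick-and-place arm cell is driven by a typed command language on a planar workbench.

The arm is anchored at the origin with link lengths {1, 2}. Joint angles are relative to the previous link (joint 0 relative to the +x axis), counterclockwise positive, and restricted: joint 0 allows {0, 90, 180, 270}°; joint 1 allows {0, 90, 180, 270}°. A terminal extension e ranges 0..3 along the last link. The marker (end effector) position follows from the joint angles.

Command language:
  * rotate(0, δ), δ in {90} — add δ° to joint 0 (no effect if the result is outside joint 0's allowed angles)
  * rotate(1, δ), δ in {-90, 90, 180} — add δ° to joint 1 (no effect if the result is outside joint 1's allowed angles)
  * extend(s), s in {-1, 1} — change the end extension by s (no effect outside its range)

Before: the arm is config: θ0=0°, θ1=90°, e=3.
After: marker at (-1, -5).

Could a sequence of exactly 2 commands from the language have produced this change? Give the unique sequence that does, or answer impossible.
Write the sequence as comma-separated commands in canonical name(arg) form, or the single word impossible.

start: config: θ0=0°, θ1=90°, e=3
1. rotate(0, 90) → config: θ0=90°, θ1=90°, e=3
2. rotate(0, 90) → config: θ0=180°, θ1=90°, e=3
no other 2-command option fits: unique.

rotate(0, 90), rotate(0, 90)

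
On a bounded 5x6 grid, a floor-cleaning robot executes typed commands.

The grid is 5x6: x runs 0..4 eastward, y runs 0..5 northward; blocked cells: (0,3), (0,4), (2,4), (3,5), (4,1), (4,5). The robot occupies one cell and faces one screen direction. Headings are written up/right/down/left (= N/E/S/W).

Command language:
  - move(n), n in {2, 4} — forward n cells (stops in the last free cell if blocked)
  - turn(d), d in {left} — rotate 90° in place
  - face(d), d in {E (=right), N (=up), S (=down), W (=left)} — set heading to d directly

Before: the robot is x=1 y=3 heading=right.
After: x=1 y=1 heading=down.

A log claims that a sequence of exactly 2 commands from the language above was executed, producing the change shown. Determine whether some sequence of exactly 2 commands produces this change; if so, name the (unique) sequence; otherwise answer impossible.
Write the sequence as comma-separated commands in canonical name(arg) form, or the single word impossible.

face(S), move(2)

key: position moved to (1,1) AND the heading swung to S — translation plus rotation needed
t0: x=1 y=3 heading=right
1. face(S) → x=1 y=3 heading=down
2. move(2) → x=1 y=1 heading=down
uniquely the one of 49 2-step routes that fits.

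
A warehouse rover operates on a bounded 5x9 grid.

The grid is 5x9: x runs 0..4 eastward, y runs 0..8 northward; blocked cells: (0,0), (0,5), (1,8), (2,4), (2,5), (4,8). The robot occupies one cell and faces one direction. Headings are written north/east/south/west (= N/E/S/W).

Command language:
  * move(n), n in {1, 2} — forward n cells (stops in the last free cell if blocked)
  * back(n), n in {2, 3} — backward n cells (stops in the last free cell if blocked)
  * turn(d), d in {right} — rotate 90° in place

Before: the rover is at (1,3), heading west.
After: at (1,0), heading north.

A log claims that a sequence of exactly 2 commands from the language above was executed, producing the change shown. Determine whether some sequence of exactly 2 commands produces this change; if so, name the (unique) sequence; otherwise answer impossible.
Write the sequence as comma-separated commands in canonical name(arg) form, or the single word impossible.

turn(right), back(3)

key: cell and facing (now N) both changed — the 2 commands mix motion and turning
t0: at (1,3), heading west
step 1 (turn(right)): at (1,3), heading north
step 2 (back(3)): at (1,0), heading north
no other 2-command option fits: unique.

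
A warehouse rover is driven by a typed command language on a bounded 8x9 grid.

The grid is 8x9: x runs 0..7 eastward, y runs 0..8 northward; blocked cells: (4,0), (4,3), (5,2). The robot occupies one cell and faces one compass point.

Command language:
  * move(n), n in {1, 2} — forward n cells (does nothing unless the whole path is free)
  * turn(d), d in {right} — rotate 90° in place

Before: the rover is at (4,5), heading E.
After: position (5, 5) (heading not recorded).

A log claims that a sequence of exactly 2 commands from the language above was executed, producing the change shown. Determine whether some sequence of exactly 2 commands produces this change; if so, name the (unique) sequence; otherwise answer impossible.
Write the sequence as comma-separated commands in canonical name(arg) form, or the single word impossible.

key: order matters: swapping move(1) and turn(right) lands elsewhere
initial: at (4,5), heading E
[1] after move(1): at (5,5), heading E
[2] after turn(right): at (5,5), heading S
uniquely the one of 9 2-step routes that fits.

move(1), turn(right)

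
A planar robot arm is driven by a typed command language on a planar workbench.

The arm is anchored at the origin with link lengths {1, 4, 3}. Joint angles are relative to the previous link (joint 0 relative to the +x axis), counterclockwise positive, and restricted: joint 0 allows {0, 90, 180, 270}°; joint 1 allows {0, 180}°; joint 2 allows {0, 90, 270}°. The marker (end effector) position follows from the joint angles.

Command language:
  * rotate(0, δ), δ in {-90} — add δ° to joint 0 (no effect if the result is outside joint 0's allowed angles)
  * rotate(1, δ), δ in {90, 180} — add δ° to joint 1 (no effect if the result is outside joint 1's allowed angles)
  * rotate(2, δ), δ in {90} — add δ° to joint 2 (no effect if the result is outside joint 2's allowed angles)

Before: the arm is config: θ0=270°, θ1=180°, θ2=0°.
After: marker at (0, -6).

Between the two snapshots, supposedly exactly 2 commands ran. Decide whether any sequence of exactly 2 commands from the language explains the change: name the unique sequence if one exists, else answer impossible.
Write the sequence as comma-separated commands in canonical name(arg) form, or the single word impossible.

from: config: θ0=270°, θ1=180°, θ2=0°
step 1 (rotate(0, -90)): config: θ0=180°, θ1=180°, θ2=0°
step 2 (rotate(0, -90)): config: θ0=90°, θ1=180°, θ2=0°
all 16 alternatives checked — unique.

rotate(0, -90), rotate(0, -90)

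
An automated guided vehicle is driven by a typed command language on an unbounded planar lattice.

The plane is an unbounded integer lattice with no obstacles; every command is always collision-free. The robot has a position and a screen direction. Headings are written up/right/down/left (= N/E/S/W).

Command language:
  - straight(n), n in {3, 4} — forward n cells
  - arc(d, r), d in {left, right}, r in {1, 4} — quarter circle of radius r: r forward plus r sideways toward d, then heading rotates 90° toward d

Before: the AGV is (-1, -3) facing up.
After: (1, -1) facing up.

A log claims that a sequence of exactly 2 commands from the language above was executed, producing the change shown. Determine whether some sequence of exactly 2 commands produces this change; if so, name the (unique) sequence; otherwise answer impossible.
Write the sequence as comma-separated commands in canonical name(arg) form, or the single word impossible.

key: still facing N at the end — net rotation zero over 2 steps
begin: (-1, -3) facing up
1. arc(right, 1) → (0, -2) facing right
2. arc(left, 1) → (1, -1) facing up
no rival 2-sequence matches.

arc(right, 1), arc(left, 1)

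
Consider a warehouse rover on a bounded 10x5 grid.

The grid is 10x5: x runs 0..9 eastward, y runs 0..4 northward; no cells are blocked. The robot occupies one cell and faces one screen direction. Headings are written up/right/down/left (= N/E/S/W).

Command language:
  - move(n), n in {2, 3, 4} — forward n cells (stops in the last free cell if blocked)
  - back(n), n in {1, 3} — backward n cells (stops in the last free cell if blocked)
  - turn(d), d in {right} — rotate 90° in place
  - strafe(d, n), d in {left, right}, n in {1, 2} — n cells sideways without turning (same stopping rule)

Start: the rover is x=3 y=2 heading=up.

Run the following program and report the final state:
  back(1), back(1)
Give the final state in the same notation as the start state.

x=3 y=0 heading=up

start: x=3 y=2 heading=up
[1] after back(1): x=3 y=1 heading=up
[2] after back(1): x=3 y=0 heading=up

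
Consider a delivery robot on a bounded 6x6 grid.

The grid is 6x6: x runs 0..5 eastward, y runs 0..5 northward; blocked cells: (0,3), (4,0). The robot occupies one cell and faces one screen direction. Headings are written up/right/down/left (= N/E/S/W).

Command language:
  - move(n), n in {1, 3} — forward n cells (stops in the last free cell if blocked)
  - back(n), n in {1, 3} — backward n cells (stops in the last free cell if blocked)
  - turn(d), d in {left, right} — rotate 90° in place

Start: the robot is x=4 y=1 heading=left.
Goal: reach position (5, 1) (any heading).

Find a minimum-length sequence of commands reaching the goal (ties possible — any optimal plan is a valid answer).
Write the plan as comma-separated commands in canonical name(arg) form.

from: x=4 y=1 heading=left
1. back(3) → x=5 y=1 heading=left
nothing shorter than 1 reaches the goal.

back(3)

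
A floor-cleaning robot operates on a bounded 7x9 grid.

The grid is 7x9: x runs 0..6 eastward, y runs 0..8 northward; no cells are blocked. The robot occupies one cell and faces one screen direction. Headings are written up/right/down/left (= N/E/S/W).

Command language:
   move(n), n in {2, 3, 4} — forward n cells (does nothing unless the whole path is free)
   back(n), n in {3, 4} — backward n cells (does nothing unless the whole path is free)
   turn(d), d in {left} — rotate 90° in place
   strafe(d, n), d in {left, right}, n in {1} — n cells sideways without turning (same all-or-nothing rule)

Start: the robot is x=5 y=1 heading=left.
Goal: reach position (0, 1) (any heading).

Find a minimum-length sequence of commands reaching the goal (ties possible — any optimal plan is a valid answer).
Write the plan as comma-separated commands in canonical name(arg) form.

move(2), move(3)

from: x=5 y=1 heading=left
[1] after move(2): x=3 y=1 heading=left
[2] after move(3): x=0 y=1 heading=left
nothing shorter than 2 reaches the goal.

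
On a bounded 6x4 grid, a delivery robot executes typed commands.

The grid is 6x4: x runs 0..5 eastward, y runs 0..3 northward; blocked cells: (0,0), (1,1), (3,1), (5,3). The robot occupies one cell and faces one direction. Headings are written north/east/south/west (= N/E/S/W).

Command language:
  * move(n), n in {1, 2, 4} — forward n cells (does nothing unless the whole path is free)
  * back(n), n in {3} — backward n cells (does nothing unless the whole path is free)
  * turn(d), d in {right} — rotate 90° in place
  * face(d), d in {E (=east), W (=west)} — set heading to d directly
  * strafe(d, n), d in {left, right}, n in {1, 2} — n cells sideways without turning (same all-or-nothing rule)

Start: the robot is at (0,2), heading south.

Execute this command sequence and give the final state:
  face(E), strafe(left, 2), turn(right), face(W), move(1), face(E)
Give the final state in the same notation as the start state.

initial: at (0,2), heading south
1. face(E) → at (0,2), heading east
2. strafe(left, 2) → at (0,2), heading east
3. turn(right) → at (0,2), heading south
4. face(W) → at (0,2), heading west
5. move(1) → at (0,2), heading west
6. face(E) → at (0,2), heading east

at (0,2), heading east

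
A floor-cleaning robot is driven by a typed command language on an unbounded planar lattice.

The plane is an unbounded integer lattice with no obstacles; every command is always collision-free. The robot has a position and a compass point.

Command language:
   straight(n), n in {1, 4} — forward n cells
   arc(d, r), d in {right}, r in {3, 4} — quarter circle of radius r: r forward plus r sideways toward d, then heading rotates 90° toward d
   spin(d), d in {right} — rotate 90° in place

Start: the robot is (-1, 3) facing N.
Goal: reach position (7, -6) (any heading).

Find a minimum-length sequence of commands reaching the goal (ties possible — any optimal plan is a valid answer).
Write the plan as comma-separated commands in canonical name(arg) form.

t0: (-1, 3) facing N
t=1 arc(right, 3) ⇒ (2, 6) facing E
t=2 straight(1) ⇒ (3, 6) facing E
t=3 arc(right, 4) ⇒ (7, 2) facing S
t=4 straight(4) ⇒ (7, -2) facing S
t=5 straight(4) ⇒ (7, -6) facing S
minimal: 5 command(s), checked below 5.

arc(right, 3), straight(1), arc(right, 4), straight(4), straight(4)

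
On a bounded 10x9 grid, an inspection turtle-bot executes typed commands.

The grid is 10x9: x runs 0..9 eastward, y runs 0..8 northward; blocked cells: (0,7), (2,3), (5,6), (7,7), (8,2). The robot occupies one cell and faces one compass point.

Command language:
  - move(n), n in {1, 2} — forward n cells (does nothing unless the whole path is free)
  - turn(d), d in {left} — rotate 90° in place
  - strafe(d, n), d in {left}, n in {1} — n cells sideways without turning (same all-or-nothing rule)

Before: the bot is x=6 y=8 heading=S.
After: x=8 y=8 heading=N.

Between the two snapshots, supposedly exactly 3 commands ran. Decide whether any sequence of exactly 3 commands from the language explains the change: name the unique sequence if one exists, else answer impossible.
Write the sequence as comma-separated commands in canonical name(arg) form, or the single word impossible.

turn(left), move(2), turn(left)

key: position moved to (8,8) AND the heading swung to N — translation plus rotation needed
begin: x=6 y=8 heading=S
[1] after turn(left): x=6 y=8 heading=E
[2] after move(2): x=8 y=8 heading=E
[3] after turn(left): x=8 y=8 heading=N
uniquely the one of 64 3-step routes that fits.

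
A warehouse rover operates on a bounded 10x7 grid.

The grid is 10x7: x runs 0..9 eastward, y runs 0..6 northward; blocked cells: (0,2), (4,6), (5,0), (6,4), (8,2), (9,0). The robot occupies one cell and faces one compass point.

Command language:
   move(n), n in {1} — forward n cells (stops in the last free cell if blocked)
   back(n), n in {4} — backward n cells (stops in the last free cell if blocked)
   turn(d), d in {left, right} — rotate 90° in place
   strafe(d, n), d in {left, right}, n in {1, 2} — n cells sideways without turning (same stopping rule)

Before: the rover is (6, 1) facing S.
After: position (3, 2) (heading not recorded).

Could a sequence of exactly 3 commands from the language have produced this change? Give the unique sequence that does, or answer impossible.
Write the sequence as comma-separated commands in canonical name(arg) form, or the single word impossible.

every 3-command combo misses the target.

impossible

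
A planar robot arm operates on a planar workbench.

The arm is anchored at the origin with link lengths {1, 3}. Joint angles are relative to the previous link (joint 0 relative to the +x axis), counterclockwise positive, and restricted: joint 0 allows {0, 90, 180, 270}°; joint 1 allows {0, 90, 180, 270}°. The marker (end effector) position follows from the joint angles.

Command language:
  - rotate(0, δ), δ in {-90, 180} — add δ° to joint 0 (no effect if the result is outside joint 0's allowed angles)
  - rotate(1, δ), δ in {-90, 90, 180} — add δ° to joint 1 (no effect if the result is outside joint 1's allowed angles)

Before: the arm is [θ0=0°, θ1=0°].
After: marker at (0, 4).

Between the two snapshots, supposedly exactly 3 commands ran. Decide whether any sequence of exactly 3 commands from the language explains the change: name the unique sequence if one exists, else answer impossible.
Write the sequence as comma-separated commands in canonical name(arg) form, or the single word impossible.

begin: [θ0=0°, θ1=0°]
step 1 (rotate(0, -90)): [θ0=270°, θ1=0°]
step 2 (rotate(0, -90)): [θ0=180°, θ1=0°]
step 3 (rotate(0, -90)): [θ0=90°, θ1=0°]
no rival 3-sequence matches.

rotate(0, -90), rotate(0, -90), rotate(0, -90)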